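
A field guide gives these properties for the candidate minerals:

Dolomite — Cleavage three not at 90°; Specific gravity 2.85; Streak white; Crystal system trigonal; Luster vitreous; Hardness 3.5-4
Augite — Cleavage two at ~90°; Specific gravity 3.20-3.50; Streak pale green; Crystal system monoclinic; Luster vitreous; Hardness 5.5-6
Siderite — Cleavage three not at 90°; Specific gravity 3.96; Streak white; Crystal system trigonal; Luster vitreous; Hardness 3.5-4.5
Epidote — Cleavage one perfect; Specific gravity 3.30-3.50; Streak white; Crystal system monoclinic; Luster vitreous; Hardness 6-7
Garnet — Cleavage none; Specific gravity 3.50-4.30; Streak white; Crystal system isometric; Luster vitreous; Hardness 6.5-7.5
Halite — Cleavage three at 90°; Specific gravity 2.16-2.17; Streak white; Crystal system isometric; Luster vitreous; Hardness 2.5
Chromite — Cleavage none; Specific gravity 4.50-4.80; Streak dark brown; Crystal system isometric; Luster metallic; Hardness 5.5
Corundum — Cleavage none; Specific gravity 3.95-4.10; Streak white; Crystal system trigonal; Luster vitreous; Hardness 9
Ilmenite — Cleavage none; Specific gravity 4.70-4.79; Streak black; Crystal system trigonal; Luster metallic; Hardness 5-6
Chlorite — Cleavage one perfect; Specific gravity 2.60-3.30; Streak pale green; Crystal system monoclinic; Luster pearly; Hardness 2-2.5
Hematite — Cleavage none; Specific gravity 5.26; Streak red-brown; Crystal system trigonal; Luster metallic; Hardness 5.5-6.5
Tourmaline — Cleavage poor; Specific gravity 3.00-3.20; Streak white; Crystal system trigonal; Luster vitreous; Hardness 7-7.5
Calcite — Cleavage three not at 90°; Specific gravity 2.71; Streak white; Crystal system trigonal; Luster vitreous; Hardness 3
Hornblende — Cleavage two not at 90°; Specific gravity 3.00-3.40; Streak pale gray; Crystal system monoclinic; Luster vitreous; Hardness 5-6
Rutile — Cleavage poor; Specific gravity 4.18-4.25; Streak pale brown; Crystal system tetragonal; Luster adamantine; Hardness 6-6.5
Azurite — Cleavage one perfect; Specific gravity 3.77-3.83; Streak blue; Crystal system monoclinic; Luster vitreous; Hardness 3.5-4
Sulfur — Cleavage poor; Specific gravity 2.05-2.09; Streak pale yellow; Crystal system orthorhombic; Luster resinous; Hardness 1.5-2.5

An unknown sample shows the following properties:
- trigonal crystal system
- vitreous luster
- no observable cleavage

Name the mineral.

Corundum

Trigonal crystal system — narrows the field to Dolomite, Siderite, Corundum, Ilmenite, Hematite, Tourmaline, Calcite.
Vitreous luster rules out Ilmenite, Hematite.
No observable cleavage — Corundum remains.
Only Corundum satisfies all observations.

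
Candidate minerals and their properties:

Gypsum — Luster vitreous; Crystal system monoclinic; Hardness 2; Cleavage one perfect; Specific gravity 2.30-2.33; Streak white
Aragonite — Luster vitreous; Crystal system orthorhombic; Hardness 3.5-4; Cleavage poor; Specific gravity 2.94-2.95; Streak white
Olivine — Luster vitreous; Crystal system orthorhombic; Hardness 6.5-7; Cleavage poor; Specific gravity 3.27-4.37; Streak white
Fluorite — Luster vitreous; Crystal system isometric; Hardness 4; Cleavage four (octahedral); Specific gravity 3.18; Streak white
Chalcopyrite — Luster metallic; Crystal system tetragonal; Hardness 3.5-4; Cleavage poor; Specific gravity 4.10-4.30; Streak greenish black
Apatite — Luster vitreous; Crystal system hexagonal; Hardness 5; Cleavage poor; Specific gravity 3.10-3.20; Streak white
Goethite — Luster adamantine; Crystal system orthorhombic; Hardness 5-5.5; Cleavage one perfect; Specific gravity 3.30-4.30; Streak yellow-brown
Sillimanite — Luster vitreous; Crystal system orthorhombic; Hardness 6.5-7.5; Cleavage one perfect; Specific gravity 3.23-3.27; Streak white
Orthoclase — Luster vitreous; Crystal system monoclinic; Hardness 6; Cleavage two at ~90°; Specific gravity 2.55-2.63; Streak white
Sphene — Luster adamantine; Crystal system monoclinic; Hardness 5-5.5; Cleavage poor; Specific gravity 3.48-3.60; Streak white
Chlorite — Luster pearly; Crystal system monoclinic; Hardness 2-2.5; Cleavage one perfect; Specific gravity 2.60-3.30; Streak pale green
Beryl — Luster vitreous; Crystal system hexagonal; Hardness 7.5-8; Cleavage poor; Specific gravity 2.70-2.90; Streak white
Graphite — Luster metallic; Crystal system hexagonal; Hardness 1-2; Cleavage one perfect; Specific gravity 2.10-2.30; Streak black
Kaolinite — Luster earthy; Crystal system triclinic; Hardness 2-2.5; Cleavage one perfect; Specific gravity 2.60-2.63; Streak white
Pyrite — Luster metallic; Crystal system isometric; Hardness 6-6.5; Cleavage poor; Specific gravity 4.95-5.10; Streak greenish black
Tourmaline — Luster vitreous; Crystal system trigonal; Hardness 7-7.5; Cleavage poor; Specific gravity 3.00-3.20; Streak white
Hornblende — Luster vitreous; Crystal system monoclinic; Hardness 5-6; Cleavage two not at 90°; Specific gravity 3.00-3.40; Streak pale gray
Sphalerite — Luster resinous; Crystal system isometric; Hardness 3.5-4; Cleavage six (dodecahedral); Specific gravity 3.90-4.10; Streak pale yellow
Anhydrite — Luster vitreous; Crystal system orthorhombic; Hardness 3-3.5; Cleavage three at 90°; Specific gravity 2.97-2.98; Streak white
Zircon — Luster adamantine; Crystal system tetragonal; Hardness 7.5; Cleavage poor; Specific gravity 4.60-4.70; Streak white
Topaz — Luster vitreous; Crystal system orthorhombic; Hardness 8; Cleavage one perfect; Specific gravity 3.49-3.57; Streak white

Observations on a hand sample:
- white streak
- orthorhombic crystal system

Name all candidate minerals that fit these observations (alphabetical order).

Anhydrite, Aragonite, Olivine, Sillimanite, Topaz

White streak — narrows the field to Gypsum, Aragonite, Olivine, Fluorite, Apatite, Sillimanite, Orthoclase, Sphene, Beryl, Kaolinite, Tourmaline, Anhydrite, Zircon, Topaz.
Orthorhombic crystal system — narrows the field to Aragonite, Olivine, Sillimanite, Anhydrite, Topaz.
Consistent with every observation: Anhydrite, Aragonite, Olivine, Sillimanite, Topaz.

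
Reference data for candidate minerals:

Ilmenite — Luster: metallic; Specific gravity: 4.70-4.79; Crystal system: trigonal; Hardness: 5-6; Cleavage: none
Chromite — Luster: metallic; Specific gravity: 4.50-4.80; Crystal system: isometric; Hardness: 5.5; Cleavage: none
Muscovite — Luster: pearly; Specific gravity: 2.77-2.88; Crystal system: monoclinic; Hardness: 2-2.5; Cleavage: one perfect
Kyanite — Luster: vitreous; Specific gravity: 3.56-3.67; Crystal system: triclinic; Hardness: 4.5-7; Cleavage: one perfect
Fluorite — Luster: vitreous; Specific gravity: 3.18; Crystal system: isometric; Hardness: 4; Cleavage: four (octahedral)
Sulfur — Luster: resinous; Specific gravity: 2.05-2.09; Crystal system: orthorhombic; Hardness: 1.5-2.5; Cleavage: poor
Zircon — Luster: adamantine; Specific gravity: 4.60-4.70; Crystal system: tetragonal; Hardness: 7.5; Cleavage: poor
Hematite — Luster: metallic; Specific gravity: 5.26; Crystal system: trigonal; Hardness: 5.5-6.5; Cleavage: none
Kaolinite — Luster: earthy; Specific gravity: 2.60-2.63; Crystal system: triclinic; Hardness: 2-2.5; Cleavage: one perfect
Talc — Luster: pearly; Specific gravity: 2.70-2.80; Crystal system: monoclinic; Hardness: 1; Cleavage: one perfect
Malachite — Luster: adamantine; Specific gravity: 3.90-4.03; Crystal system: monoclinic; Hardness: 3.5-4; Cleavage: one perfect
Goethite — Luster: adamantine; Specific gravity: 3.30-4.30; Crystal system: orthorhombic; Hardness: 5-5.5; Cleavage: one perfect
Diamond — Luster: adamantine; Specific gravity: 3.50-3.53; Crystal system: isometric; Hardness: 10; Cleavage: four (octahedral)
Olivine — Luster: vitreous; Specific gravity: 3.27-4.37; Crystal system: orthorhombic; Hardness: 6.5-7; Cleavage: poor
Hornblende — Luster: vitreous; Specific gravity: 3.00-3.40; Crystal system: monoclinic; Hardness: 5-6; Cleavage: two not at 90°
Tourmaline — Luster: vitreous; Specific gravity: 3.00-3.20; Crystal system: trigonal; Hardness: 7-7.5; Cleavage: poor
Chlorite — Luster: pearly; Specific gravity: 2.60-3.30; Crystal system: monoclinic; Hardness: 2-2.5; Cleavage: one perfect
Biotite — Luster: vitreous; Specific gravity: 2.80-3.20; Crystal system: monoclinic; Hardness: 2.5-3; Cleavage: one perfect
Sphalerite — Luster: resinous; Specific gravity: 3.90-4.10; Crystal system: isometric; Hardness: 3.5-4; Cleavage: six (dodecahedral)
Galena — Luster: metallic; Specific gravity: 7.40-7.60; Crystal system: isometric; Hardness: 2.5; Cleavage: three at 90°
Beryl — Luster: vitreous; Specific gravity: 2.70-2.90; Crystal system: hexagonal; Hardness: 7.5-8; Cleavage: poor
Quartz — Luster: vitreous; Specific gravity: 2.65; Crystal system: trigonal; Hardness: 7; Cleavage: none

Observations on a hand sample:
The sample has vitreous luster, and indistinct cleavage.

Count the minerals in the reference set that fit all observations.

Vitreous luster — only Kyanite, Fluorite, Olivine, Hornblende, Tourmaline, Biotite, Beryl, Quartz remain.
Indistinct cleavage — leaves Olivine, Tourmaline, Beryl.
Consistent with every observation: Beryl, Olivine, Tourmaline.
That is 3 minerals.

3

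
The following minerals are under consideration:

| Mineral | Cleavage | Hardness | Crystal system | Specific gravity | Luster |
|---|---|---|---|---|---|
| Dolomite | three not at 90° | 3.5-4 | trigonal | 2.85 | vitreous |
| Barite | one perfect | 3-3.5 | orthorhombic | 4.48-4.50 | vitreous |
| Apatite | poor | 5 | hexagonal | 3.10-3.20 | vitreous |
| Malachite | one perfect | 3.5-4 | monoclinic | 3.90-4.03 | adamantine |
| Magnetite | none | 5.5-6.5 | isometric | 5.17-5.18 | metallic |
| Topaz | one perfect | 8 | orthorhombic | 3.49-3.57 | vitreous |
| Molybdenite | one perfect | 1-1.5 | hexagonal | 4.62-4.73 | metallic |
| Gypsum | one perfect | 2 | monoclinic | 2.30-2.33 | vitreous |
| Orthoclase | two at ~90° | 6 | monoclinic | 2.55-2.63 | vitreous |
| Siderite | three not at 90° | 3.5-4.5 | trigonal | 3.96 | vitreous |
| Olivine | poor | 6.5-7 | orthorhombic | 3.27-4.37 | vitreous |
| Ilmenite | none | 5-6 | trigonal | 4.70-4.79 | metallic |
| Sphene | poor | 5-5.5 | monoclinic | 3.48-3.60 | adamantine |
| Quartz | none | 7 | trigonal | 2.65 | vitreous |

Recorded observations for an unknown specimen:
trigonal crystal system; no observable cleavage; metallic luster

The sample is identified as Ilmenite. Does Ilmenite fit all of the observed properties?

Yes

Trigonal crystal system — agrees with Ilmenite (trigonal system).
No observable cleavage — agrees with Ilmenite (cleavage none).
Metallic luster — agrees with Ilmenite (metallic luster).
Every observed property is compatible with the reference values for Ilmenite.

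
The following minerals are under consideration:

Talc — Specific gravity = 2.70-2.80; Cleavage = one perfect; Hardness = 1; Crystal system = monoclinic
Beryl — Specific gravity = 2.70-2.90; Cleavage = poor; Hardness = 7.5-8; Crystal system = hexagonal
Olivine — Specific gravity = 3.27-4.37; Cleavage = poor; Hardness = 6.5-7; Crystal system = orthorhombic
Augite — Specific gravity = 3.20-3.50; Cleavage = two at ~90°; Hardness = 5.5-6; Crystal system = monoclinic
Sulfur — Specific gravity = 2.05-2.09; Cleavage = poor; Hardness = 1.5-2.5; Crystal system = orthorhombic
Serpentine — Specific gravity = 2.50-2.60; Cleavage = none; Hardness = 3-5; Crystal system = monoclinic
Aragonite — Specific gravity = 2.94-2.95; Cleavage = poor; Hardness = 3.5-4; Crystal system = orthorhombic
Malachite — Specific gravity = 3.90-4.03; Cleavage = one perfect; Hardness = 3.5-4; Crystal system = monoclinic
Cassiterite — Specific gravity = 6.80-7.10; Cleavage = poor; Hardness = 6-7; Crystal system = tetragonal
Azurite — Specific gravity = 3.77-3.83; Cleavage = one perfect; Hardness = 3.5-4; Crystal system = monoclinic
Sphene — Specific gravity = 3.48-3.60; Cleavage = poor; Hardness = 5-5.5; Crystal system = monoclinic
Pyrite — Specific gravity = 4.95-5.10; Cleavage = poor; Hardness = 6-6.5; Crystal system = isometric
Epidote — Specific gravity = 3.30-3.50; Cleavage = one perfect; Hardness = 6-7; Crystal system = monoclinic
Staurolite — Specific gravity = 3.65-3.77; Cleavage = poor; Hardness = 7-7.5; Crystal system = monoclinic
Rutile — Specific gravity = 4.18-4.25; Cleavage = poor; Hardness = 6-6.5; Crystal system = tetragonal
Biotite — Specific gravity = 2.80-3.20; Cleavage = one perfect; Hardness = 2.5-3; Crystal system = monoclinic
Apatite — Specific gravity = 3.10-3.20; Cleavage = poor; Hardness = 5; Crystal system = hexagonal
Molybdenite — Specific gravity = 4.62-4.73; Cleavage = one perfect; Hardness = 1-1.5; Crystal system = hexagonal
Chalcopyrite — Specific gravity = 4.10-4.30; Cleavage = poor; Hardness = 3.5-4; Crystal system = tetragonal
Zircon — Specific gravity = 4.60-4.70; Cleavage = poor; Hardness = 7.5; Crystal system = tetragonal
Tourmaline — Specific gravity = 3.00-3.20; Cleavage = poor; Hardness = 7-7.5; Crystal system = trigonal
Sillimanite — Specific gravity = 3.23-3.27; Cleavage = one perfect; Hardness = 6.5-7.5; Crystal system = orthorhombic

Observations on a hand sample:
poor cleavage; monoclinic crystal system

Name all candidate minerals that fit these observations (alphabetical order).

Sphene, Staurolite

Poor cleavage: only Beryl, Olivine, Sulfur, Aragonite, Cassiterite, Sphene, Pyrite, Staurolite, Rutile, Apatite, Chalcopyrite, Zircon, Tourmaline remain.
Monoclinic crystal system: leaves Sphene, Staurolite.
The minerals that satisfy all observations are Sphene, Staurolite.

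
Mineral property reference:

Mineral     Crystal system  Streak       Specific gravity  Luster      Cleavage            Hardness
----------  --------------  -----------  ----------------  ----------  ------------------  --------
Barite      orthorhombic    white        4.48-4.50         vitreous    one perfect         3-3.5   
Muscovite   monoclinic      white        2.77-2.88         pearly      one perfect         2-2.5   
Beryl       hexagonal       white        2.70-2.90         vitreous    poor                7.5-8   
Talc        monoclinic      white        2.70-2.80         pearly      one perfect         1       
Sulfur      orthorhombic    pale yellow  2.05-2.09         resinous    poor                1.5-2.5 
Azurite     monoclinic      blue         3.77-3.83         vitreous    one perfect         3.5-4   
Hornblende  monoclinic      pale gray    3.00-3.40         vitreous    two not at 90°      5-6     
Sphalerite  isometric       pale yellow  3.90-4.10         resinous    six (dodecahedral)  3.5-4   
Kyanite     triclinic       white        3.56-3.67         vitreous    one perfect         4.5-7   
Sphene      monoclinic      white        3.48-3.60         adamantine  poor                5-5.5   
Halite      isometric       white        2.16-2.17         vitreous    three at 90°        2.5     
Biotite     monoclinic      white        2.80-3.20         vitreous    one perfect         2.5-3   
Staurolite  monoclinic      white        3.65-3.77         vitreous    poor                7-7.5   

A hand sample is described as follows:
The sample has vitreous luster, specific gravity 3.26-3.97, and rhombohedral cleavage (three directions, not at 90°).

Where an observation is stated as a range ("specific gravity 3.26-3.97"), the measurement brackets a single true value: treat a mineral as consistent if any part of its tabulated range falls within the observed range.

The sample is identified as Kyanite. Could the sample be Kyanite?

No

Vitreous luster — consistent with Kyanite (vitreous luster).
Specific gravity 3.26-3.97 — consistent with Kyanite (SG 3.56-3.67).
Rhombohedral cleavage (three directions, not at 90°) — Kyanite has cleavage one perfect; a mismatch.
The cleavage observation rules out Kyanite.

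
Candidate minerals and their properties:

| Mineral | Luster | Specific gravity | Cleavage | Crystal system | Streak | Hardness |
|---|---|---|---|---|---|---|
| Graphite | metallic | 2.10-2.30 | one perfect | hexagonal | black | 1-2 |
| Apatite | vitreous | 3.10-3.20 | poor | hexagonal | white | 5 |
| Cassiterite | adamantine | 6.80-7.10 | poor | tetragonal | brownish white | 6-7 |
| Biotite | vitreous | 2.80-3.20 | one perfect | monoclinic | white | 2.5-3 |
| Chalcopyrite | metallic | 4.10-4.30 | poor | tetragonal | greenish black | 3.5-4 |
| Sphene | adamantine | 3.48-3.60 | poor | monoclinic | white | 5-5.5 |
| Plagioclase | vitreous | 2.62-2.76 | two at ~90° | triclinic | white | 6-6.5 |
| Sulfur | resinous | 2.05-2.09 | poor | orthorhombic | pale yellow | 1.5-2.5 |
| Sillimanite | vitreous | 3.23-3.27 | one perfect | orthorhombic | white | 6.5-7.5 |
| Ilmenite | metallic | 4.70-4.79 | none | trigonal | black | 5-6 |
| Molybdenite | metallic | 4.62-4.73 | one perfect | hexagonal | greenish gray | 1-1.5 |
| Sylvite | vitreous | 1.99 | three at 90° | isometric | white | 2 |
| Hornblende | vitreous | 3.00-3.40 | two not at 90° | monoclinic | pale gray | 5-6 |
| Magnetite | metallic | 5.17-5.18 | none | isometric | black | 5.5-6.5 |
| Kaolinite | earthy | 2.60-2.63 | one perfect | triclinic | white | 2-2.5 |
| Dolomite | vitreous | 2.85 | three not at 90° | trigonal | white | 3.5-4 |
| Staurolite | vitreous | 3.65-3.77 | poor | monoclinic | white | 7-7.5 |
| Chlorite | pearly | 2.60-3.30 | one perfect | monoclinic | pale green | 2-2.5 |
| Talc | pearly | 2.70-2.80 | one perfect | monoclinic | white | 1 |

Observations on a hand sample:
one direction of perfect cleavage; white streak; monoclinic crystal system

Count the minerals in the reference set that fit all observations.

One direction of perfect cleavage — leaves Graphite, Biotite, Sillimanite, Molybdenite, Kaolinite, Chlorite, Talc.
White streak rules out Graphite, Molybdenite, Chlorite.
Monoclinic crystal system is inconsistent with Sillimanite, Kaolinite.
Remaining candidates: Biotite, Talc.
That is 2 minerals.

2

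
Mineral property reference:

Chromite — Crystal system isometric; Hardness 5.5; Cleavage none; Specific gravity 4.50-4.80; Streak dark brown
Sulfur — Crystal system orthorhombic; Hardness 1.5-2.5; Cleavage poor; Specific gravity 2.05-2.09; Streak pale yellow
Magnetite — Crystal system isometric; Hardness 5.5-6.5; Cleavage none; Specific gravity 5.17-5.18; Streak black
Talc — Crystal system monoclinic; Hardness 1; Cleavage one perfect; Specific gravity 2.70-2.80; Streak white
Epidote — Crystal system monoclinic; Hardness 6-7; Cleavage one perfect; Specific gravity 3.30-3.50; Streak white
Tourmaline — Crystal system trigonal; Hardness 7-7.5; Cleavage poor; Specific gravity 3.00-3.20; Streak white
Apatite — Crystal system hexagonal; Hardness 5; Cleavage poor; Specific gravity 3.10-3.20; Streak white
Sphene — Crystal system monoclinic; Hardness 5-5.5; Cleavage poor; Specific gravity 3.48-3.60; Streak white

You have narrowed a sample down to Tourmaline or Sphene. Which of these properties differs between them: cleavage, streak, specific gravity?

specific gravity

Cleavage: both poor — identical.
Streak: both white — identical.
Specific gravity: Tourmaline 3.00-3.20, Sphene 3.48-3.60 — distinct.
Of the listed properties, specific gravity is the one that separates them.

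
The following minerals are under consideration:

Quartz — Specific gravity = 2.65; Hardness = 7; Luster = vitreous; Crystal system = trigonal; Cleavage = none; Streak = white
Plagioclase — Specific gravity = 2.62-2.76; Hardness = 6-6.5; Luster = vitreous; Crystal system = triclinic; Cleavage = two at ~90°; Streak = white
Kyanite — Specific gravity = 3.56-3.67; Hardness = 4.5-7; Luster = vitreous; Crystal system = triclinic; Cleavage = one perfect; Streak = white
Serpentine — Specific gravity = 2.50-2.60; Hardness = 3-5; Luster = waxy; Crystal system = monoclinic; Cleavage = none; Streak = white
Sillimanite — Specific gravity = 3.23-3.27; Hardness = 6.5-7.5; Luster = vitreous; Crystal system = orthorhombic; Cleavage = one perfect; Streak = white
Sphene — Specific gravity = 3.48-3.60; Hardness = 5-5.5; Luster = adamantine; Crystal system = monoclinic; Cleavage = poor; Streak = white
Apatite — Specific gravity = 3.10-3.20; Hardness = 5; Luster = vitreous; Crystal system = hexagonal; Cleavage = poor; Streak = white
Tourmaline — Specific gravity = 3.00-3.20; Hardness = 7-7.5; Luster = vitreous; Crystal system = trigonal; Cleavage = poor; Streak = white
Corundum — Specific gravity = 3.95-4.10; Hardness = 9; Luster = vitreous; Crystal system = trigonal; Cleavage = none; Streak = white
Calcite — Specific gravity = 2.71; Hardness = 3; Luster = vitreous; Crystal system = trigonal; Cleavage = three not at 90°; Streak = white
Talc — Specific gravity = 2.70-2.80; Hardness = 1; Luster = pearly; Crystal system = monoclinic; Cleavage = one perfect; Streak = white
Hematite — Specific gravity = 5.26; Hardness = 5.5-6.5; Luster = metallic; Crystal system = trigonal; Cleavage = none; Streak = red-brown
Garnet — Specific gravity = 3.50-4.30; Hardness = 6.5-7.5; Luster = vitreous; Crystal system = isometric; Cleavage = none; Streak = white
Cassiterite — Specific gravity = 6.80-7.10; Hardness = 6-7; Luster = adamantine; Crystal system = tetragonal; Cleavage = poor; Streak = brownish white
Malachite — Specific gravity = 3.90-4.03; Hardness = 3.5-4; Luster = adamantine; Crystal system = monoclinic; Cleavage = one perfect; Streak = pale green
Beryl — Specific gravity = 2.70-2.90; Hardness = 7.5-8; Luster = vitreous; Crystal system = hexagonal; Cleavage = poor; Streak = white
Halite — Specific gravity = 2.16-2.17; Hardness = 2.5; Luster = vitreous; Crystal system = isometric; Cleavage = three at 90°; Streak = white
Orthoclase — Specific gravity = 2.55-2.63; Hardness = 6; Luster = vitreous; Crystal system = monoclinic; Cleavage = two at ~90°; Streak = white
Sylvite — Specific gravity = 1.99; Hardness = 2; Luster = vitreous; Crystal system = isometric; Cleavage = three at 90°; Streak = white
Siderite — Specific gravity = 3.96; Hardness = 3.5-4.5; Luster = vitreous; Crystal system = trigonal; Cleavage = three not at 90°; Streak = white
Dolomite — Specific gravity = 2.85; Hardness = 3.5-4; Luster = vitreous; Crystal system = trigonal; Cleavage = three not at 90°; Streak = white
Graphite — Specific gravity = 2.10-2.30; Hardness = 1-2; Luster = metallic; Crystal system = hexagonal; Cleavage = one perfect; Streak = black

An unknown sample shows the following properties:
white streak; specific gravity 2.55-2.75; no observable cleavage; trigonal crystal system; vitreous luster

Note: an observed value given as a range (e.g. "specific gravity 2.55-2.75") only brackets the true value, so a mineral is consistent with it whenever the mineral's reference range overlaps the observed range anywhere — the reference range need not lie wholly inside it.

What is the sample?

White streak rules out Hematite, Cassiterite, Malachite, Graphite.
Specific gravity 2.55-2.75: narrows the field to Quartz, Plagioclase, Serpentine, Calcite, Talc, Beryl, Orthoclase.
No observable cleavage: only Quartz, Serpentine remain.
Trigonal crystal system rules out Serpentine.
Vitreous luster: consistent with all remaining minerals.
The only mineral consistent with every observation is Quartz.

Quartz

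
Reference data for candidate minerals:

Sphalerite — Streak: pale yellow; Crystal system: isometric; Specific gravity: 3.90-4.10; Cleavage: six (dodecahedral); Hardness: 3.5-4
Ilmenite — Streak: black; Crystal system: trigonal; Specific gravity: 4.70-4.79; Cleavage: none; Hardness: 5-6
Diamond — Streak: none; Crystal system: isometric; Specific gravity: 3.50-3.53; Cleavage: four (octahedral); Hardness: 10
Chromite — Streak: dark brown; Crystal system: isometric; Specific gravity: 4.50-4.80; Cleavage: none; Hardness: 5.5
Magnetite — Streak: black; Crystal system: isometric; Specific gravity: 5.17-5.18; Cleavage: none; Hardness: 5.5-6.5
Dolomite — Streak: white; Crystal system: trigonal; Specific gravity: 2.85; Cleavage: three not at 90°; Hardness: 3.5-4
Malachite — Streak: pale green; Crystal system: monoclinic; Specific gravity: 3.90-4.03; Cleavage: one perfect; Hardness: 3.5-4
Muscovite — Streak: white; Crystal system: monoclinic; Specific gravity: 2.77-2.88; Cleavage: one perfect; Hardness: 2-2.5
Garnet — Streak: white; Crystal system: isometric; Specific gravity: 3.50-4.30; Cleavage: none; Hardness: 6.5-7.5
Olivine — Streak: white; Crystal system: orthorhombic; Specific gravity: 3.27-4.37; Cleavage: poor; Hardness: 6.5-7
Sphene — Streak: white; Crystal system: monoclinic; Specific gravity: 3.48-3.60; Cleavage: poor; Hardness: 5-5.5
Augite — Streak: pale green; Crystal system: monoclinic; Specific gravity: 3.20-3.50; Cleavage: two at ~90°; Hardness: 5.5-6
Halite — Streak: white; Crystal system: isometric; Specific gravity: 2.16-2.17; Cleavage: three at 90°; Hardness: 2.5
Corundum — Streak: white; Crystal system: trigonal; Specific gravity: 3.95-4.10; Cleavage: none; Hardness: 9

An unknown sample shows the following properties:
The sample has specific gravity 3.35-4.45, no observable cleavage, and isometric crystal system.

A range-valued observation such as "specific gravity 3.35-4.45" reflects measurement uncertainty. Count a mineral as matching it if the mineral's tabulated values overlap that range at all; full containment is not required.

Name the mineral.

Garnet

Specific gravity 3.35-4.45 eliminates Ilmenite, Chromite, Magnetite, Dolomite, Muscovite, Halite.
No observable cleavage — narrows the field to Garnet, Corundum.
Isometric crystal system excludes Corundum.
Garnet is the sole remaining match.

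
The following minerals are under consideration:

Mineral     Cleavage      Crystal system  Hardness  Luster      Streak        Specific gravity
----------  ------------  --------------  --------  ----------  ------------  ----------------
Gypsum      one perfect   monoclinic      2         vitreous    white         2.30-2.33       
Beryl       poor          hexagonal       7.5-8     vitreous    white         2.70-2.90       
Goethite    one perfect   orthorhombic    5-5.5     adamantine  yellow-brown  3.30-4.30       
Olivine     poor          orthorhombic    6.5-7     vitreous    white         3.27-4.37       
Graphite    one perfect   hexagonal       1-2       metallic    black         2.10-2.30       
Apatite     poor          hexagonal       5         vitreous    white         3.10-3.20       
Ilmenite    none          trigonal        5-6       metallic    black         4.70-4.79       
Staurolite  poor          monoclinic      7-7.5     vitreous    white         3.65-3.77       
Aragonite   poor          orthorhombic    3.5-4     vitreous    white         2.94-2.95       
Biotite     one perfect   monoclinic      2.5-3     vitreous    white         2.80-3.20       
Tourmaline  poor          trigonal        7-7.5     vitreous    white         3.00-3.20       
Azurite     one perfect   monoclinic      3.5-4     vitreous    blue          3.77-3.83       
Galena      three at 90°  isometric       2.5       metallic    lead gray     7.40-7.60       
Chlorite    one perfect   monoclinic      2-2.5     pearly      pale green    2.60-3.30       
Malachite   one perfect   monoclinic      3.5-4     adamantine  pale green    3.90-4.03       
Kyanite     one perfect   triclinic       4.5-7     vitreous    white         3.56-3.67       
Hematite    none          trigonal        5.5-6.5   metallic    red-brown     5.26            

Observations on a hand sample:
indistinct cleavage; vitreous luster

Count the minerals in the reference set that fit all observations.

6

Indistinct cleavage: Beryl, Olivine, Apatite, Staurolite, Aragonite, Tourmaline remain.
Vitreous luster: every remaining candidate is consistent.
Remaining candidates: Apatite, Aragonite, Beryl, Olivine, Staurolite, Tourmaline.
That is 6 minerals.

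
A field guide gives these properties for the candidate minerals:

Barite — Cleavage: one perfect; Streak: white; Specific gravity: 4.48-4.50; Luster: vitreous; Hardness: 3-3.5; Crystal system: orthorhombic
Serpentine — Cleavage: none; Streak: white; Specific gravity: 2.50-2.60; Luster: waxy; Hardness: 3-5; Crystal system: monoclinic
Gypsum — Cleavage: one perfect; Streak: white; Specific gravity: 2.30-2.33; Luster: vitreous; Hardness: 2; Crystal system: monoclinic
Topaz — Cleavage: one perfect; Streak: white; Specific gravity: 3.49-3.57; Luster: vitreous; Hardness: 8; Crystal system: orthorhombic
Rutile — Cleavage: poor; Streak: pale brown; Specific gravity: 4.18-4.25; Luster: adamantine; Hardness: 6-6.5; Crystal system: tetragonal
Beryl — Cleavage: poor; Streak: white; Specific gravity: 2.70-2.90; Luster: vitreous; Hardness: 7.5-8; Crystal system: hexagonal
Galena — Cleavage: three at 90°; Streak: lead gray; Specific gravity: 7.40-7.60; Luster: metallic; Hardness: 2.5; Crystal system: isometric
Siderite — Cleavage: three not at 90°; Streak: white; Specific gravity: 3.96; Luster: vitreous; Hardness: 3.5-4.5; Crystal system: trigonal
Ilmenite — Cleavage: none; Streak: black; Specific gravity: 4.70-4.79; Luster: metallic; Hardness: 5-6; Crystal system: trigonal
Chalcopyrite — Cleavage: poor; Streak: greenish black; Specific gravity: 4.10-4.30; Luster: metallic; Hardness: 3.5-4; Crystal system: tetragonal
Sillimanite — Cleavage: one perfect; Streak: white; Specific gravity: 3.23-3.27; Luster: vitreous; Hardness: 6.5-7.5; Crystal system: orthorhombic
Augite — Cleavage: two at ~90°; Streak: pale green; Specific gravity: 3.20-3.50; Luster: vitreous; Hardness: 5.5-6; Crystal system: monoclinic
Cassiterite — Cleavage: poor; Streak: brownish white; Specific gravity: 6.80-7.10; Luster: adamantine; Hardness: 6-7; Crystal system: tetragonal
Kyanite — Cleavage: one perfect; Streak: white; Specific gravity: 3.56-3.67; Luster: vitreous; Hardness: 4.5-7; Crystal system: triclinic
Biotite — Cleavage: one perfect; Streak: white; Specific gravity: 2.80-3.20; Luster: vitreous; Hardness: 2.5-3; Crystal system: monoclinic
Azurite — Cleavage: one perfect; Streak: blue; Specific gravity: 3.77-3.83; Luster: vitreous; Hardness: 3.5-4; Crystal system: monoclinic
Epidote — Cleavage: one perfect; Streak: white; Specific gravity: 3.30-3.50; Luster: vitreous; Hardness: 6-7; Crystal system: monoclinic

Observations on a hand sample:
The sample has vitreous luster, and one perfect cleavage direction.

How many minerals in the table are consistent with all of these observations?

8

Vitreous luster excludes Serpentine, Rutile, Galena, Ilmenite, Chalcopyrite, Cassiterite.
One perfect cleavage direction eliminates Beryl, Siderite, Augite.
Consistent with every observation: Azurite, Barite, Biotite, Epidote, Gypsum, Kyanite, Sillimanite, Topaz.
That is 8 minerals.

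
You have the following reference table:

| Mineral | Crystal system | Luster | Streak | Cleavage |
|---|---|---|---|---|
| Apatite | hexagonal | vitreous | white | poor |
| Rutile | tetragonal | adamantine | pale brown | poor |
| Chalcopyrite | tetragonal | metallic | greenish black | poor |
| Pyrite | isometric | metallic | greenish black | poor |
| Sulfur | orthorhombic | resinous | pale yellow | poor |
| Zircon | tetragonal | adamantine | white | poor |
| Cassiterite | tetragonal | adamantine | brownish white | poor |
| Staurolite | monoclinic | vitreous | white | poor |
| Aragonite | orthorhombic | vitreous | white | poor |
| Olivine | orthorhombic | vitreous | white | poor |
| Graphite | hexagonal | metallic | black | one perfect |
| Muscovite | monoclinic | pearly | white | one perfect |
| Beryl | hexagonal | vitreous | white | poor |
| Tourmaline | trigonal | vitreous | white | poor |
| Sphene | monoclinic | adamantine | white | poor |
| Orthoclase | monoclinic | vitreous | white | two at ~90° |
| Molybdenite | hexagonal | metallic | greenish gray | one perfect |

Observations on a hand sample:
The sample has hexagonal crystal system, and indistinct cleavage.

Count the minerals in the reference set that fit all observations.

Hexagonal crystal system — Apatite, Graphite, Beryl, Molybdenite remain.
Indistinct cleavage is inconsistent with Graphite, Molybdenite.
The minerals that satisfy all observations are Apatite, Beryl.
That is 2 minerals.

2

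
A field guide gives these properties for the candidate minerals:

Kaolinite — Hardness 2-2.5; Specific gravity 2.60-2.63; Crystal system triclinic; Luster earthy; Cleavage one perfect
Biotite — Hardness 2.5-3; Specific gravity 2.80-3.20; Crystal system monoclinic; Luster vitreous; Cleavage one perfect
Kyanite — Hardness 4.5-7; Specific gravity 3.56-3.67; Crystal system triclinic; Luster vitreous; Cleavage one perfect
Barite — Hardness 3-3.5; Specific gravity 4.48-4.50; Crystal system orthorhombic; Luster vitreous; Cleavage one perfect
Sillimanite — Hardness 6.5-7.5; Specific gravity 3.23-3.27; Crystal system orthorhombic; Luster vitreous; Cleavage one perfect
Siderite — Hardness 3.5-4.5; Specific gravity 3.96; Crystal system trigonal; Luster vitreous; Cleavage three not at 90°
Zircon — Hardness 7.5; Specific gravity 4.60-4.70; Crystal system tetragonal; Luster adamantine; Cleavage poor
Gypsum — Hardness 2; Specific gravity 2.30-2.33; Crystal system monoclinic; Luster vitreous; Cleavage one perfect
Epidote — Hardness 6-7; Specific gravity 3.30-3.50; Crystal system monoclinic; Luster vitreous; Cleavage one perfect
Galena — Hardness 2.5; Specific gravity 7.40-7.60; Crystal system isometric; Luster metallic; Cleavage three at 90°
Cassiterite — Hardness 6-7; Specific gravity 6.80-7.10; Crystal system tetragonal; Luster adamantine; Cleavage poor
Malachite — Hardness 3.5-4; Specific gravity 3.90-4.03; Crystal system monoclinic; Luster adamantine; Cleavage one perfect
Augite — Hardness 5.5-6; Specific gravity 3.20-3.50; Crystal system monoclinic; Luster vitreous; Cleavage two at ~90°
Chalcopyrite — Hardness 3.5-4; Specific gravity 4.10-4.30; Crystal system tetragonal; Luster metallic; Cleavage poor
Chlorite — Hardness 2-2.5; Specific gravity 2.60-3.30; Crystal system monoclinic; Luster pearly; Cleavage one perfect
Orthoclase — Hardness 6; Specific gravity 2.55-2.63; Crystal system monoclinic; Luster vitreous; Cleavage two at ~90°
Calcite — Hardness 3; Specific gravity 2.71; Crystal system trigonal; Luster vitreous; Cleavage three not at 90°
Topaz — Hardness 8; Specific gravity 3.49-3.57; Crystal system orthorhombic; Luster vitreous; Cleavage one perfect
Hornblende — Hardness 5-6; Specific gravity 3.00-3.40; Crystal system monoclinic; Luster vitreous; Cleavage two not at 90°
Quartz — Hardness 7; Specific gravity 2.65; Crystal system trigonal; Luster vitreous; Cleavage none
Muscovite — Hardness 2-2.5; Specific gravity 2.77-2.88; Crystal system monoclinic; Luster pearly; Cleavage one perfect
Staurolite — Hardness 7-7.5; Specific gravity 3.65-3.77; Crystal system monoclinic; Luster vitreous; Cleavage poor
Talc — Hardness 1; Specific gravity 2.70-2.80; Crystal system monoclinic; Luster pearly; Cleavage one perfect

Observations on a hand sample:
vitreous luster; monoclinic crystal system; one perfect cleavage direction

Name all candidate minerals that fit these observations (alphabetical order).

Vitreous luster — Biotite, Kyanite, Barite, Sillimanite, Siderite, Gypsum, Epidote, Augite, Orthoclase, Calcite, Topaz, Hornblende, Quartz, Staurolite remain.
Monoclinic crystal system — only Biotite, Gypsum, Epidote, Augite, Orthoclase, Hornblende, Staurolite remain.
One perfect cleavage direction — leaves Biotite, Gypsum, Epidote.
Consistent with every observation: Biotite, Epidote, Gypsum.

Biotite, Epidote, Gypsum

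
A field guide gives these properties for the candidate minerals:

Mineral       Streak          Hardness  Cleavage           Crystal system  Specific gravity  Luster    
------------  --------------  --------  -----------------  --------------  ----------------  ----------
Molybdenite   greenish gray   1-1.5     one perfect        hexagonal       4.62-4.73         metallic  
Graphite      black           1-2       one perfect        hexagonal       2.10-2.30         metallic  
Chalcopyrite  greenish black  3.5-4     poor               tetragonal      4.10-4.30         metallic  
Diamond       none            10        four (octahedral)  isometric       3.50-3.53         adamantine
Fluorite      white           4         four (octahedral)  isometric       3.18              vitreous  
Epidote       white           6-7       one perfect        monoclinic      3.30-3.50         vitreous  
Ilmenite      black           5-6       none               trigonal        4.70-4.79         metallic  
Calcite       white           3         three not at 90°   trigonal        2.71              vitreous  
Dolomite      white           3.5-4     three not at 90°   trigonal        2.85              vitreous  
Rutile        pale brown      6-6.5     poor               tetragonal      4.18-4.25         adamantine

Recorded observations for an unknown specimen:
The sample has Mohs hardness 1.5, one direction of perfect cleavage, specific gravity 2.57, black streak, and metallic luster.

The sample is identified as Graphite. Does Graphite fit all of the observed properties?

Mohs hardness 1.5 — matches Graphite (hardness 1-2).
One direction of perfect cleavage — matches Graphite (cleavage one perfect).
Specific gravity 2.57 — Graphite has SG 2.10-2.30; a mismatch.
Black streak — matches Graphite (black streak).
Metallic luster — matches Graphite (metallic luster).
Graphite is excluded by the specific gravity.

No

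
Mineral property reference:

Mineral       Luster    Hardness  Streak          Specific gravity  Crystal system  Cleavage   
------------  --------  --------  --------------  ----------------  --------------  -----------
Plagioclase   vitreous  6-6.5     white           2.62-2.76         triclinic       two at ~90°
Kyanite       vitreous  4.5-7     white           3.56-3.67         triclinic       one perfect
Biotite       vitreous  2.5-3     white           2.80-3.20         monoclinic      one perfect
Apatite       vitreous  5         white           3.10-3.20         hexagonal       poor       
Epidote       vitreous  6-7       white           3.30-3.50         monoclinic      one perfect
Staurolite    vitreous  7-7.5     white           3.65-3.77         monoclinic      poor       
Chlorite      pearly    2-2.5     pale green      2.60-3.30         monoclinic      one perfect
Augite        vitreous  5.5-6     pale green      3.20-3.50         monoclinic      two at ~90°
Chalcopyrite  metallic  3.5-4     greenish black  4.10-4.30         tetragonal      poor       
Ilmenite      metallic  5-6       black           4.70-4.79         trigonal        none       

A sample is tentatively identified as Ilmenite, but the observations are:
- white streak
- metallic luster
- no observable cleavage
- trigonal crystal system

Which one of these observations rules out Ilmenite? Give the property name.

streak

White streak: Ilmenite has black streak — inconsistent.
Metallic luster: Ilmenite has metallic luster — matches.
No observable cleavage: Ilmenite has cleavage none — matches.
Trigonal crystal system: Ilmenite has trigonal system — matches.
Everything matches except the streak.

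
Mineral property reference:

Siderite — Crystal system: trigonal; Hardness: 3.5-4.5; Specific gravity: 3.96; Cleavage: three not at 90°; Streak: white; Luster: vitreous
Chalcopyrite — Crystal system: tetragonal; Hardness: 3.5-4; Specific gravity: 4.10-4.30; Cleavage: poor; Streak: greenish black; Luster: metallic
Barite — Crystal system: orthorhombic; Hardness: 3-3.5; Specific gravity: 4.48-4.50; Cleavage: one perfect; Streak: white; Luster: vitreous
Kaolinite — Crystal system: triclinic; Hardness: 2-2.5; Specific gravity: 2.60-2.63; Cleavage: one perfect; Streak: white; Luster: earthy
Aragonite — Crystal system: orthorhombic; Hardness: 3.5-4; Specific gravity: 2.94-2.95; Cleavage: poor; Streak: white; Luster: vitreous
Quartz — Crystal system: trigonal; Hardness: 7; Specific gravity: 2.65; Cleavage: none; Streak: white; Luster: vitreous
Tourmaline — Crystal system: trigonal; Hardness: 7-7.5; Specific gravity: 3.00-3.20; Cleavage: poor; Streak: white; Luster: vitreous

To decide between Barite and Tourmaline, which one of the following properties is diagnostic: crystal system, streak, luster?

crystal system

Crystal system: Barite orthorhombic, Tourmaline trigonal — these differ.
Streak: both white — no difference.
Luster: both vitreous — no difference.
Only crystal system differs between Barite and Tourmaline among the listed tests.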